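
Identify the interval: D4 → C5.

minor seventh

D to C spans seven letter names (D-E-F-G-A-B-C), so the interval is some kind of seventh.
At 10 semitones, D4→C5 falls one short of a major seventh: minor.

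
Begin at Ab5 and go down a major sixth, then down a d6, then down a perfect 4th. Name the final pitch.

A major sixth down from Ab5 is Cb5.
Cb5 down a diminished sixth → E4 (7 semitones).
A perfect fourth down from E4 is B3.

B3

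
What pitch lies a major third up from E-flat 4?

G 4

Three letter names up from E: G.
A major third spans 4 semitones, so from Eb4 the target pitch is G4.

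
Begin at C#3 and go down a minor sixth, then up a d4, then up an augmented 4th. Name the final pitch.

D#3

A minor sixth down from C#3 is E#2.
Up a diminished fourth from E#2: A2 (4 semitones up).
Up an augmented fourth from A2: D#3 (6 semitones up).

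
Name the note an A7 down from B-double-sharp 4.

Seven letter names down from B: C.
An augmented seventh spans 12 semitones, so from B##4 the target pitch is C#4.

C-sharp 4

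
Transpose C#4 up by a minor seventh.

B4

Counting seven letter names up from C lands on B.
A minor seventh spans 10 semitones, so from C#4 the target pitch is B4.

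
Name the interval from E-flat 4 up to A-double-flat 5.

d11

E to A spans four letter names (E-F-G-A), plus an octave: an eleventh.
Eb4 to Abb5 spans 16 semitones — one semitone narrower than the perfect eleventh (17) — giving a diminished eleventh.
(Equivalently, a compound diminished fourth: a diminished fourth plus an octave.)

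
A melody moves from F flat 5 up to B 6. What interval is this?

doubly augmented eleventh

F to B spans four letter names (F-G-A-B), plus an octave, so the interval is some kind of eleventh.
Fb5 to B6 spans 19 semitones — two semitones wider than the perfect eleventh (17) — giving a doubly augmented eleventh.
(Equivalently, a compound doubly augmented fourth: a doubly augmented fourth plus an octave.)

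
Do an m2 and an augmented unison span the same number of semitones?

Yes

A minor second spans 1 semitone, and an augmented unison also spans 1 semitone — they're enharmonic.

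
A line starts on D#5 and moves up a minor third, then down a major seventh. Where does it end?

D#5 up a minor third → F#5 (3 semitones).
Down a major seventh from F#5: G4 (11 semitones down).

G4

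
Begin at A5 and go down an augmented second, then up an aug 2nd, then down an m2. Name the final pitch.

G#5

A5 down an augmented second → Gb5 (3 semitones).
An augmented second up from Gb5 is A5.
A5 down a minor second → G#5 (1 semitone).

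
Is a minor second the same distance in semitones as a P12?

A minor second spans 1 semitone; a perfect twelfth spans 19 semitones. They differ by 18.

No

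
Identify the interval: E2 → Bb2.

E to B spans five letter names (E-F-G-A-B), so the interval is some kind of fifth.
E2 to Bb2 spans 6 semitones — one semitone narrower than the perfect fifth (7) — giving a diminished fifth.

diminished 5th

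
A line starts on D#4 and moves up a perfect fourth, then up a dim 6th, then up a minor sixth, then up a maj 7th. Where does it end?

A perfect fourth up from D#4 is G#4.
Up a diminished sixth from G#4: Eb5 (7 semitones up).
Up a minor sixth from Eb5: Cb6 (8 semitones up).
A major seventh up from Cb6 is Bb6.

Bb6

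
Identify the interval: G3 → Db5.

diminished twelfth

G to D spans five letter names (G-A-B-C-D), plus an octave — that makes it a twelfth of some quality.
A perfect twelfth would be 19 semitones; G3 to Db5 is 18, one semitone narrower, so the interval is diminished.
(Equivalently, a compound diminished fifth: a diminished fifth plus an octave.)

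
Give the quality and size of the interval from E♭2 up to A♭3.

E to A spans four letter names (E-F-G-A), plus an octave — that makes it an eleventh of some quality.
Eb2 to Ab3 is 17 semitones, matching the perfect eleventh exactly, so the quality is perfect.
(Equivalently, a compound perfect fourth: a perfect fourth plus an octave.)

perfect 11th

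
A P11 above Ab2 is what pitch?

Db4

The eleventh's letter: A up four letter names plus an octave → D.
A perfect eleventh spans 17 semitones, so from Ab2 the target pitch is Db4.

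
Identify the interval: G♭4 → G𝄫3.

Descending from Gb4 to Gbb3 is the same interval as ascending Gbb3 to Gb4.
G to G is the same letter name, plus an octave — that makes it an octave of some quality.
The perfect octave is 12 semitones; here we have 13, one semitone wider: augmented.

augmented octave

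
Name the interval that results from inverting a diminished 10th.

A6

First reduce the compound diminished tenth to its simple form, a diminished third.
The rule of nine gives the new number: 9 − 3 = 6, so a third becomes a sixth.
The quality also flips — diminished becomes augmented — giving an augmented sixth.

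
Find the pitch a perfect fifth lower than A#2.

Five letter names down from A: D.
Moving 7 semitones down from A#2 (the size of a perfect fifth) reaches D#2.

D#2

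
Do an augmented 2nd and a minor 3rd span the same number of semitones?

Both span 3 semitones: an augmented second and a minor third are the same chromatic distance.

Yes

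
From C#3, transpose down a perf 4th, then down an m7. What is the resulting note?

A#1

Down a perfect fourth from C#3: G#2 (5 semitones down).
G#2 down a minor seventh → A#1 (10 semitones).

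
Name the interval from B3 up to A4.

B to A spans seven letter names (B-C-D-E-F-G-A), so the interval is some kind of seventh.
A major seventh would be 11 semitones, but B3 to A4 is 10 — one semitone narrower, making it a minor seventh.

minor 7th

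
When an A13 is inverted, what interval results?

First reduce the compound augmented thirteenth to its simple form, an augmented sixth.
Inverted interval numbers add to nine, so a sixth pairs with a third (6 + 3 = 9).
And augmented becomes diminished under inversion, so we get a diminished third.

d3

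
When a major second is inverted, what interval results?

Inverted interval numbers add to nine, so a second pairs with a seventh (2 + 7 = 9).
Quality inverts too: major becomes minor. That makes the inversion a minor seventh.

minor seventh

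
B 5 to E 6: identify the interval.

P4

B to E spans four letter names (B-C-D-E): a fourth.
Counting semitones, B5→E6 is 5, which is the perfect fourth.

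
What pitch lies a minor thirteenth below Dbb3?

Fb1

Six letters down from D (plus an octave) reaches F.
Moving 20 semitones down from Dbb3 (the size of a minor thirteenth) reaches Fb1.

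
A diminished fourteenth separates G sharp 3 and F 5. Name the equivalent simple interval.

diminished 7th

Each octave removed subtracts seven from the number: 14 − 7 = 7.
So a diminished fourteenth is an octave plus a diminished seventh. The quality is unchanged.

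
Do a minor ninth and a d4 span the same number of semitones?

No

A minor ninth spans 13 semitones; a diminished fourth spans 4 semitones. They differ by 9.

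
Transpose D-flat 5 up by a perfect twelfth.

Counting five letter names plus an octave up from D lands on A.
A perfect twelfth is 19 semitones; 19 semitones up from Db5 gives Ab6.

A-flat 6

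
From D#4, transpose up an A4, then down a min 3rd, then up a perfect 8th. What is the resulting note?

Up an augmented fourth from D#4: G##4 (6 semitones up).
Down a minor third from G##4: E##4 (3 semitones down).
E##4 up a perfect octave → E##5 (12 semitones).

E##5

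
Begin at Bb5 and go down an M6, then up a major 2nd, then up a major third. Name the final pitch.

Down a major sixth from Bb5: Db5 (9 semitones down).
A major second up from Db5 is Eb5.
Eb5 up a major third → G5 (4 semitones).

G5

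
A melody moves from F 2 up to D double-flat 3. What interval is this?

diminished 6th

F to D spans six letter names (F-G-A-B-C-D) — that makes it a sixth of some quality.
F2 to Dbb3 spans 7 semitones — two semitones narrower than the major sixth (9) — giving a diminished sixth.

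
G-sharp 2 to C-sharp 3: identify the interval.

G to C spans four letter names (G-A-B-C) — that makes it a fourth of some quality.
G#2 to C#3 is 5 semitones, matching the perfect fourth exactly, so the quality is perfect.

perfect 4th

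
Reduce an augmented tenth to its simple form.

augmented third

Take out an octave (7 from the number): 10 − 7 = 3.
That makes an augmented tenth a compound augmented third — an octave plus an augmented third.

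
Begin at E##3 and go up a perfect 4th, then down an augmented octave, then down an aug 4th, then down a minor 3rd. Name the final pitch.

A perfect fourth up from E##3 is A##3.
An augmented octave down from A##3 is A#2.
A#2 down an augmented fourth → E2 (6 semitones).
E2 down a minor third → C#2 (3 semitones).

C#2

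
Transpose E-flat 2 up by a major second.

The second takes the letter from E up to F.
A major second spans 2 semitones, so from Eb2 the target pitch is F2.

F 2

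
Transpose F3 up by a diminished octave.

The letter stays F (same as the start), shifted an octave up.
A diminished octave spans 11 semitones, so from F3 the target pitch is Fb4.

Fb4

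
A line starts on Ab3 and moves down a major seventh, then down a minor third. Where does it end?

Gb2

A major seventh down from Ab3 is Bbb2.
Down a minor third from Bbb2: Gb2 (3 semitones down).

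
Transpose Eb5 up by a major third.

Three letter names up from E: G.
A major third spans 4 semitones, so from Eb5 the target pitch is G5.

G5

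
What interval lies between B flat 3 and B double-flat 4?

B to B is the same letter name, plus an octave — that makes it an octave of some quality.
The perfect octave is 12 semitones; here we have 11, one semitone narrower: diminished.

diminished octave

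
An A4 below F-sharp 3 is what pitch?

C 3

Counting four letter names down from F lands on C.
An augmented fourth is 6 semitones; 6 semitones down from F#3 gives C3.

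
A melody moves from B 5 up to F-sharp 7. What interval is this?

perfect 12th

B to F spans five letter names (B-C-D-E-F), plus an octave — that makes it a twelfth of some quality.
B5 to F#7 is 19 semitones, matching the perfect twelfth exactly, so the quality is perfect.
(Equivalently, a compound perfect fifth: a perfect fifth plus an octave.)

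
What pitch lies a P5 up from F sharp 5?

The fifth takes the letter from F up to C.
A perfect fifth is 7 semitones; 7 semitones up from F#5 gives C#6.

C sharp 6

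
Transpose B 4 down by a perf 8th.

An octave keeps the letter name B, an octave down from B.
A perfect octave spans 12 semitones, so from B4 the target pitch is B3.

B 3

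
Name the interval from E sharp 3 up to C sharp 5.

E to C spans six letter names (E-F-G-A-B-C), plus an octave, so the interval is some kind of thirteenth.
E#3 to C#5 is 20 semitones, a half step short of the major thirteenth (21), so this is minor.
(Equivalently, a compound minor sixth: a minor sixth plus an octave.)

minor thirteenth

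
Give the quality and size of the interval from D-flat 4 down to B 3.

diminished third

Descending from Db4 to B3 is the same interval as ascending B3 to Db4.
B to D spans three letter names (B-C-D): a third.
A major third would be 4 semitones; B3 to Db4 is 2, two semitones narrower, so the interval is diminished.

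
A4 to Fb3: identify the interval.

A10

Descending from A4 to Fb3 is the same interval as ascending Fb3 to A4.
F to A spans three letter names (F-G-A), plus an octave, so the interval is some kind of tenth.
The major tenth is 16 semitones; here we have 17, one semitone wider: augmented.
(Equivalently, a compound augmented third: an augmented third plus an octave.)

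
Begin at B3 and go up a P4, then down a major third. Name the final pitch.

C4

A perfect fourth up from B3 is E4.
A major third down from E4 is C4.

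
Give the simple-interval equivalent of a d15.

d8

Subtracting seven from the interval number removes an octave: 15 − 7 = 8.
So a diminished fifteenth is an octave plus a diminished octave. The quality is unchanged.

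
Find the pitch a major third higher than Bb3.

Counting three letter names up from B lands on D.
A major third spans 4 semitones, so from Bb3 the target pitch is D4.

D4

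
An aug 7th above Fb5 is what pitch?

The seventh takes the letter from F up to E.
An augmented seventh is 12 semitones; 12 semitones up from Fb5 gives E6.

E6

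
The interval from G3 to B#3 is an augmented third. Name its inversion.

diminished 6th

Interval numbers invert to sum to nine: 3 + 6 = 9, so a third inverts to a sixth.
Quality inverts too: augmented becomes diminished. That makes the inversion a diminished sixth.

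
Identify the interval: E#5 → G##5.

M3

E to G spans three letter names (E-F-G): a third.
The major third spans 4 semitones, and E#5 to G##5 is exactly 4 semitones — so this is a major third.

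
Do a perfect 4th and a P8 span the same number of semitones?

No

A perfect fourth spans 5 semitones; a perfect octave spans 12 semitones. They differ by 7.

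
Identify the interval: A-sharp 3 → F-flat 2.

doubly augmented 10th

Descending from A#3 to Fb2 is the same interval as ascending Fb2 to A#3.
F to A spans three letter names (F-G-A), plus an octave, so the interval is some kind of tenth.
The major tenth is 16 semitones; here we have 18, two semitones wider: doubly augmented.
(Equivalently, a compound doubly augmented third: a doubly augmented third plus an octave.)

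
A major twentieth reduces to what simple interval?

Each octave removed subtracts seven from the number: 20 − 14 = 6.
That makes a major twentieth a compound major sixth — 2 octaves plus a major sixth.

M6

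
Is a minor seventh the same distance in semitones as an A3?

No

10 semitones (minor seventh) vs 5 semitones (augmented third): not equal.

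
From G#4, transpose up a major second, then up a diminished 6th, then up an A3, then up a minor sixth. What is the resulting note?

Up a major second from G#4: A#4 (2 semitones up).
A#4 up a diminished sixth → F5 (7 semitones).
Up an augmented third from F5: A#5 (5 semitones up).
A minor sixth up from A#5 is F#6.

F#6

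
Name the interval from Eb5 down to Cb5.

major third

Descending from Eb5 to Cb5 is the same interval as ascending Cb5 to Eb5.
C to E spans three letter names (C-D-E), so the interval is some kind of third.
The major third spans 4 semitones, and Cb5 to Eb5 is exactly 4 semitones — so this is a major third.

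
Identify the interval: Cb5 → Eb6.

major tenth

C to E spans three letter names (C-D-E), plus an octave — that makes it a tenth of some quality.
Cb5 to Eb6 is 16 semitones, matching the major tenth exactly, so the quality is major.
(Equivalently, a compound major third: a major third plus an octave.)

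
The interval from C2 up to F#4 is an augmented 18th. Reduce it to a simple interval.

A4

Each octave removed subtracts seven from the number: 18 − 14 = 4.
Quality carries through unchanged, so the simple form is an augmented fourth.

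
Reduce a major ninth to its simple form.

M2

Take out an octave (7 from the number): 9 − 7 = 2.
Quality carries through unchanged, so the simple form is a major second.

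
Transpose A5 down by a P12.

D4

The twelfth's letter: A down five letter names plus an octave → D.
Moving 19 semitones down from A5 (the size of a perfect twelfth) reaches D4.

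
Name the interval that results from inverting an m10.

First reduce the compound minor tenth to its simple form, a minor third.
Inverted interval numbers add to nine, so a third pairs with a sixth (3 + 6 = 9).
Quality inverts too: minor becomes major. That makes the inversion a major sixth.

M6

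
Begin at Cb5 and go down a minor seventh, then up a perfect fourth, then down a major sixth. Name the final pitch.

Cb5 down a minor seventh → Db4 (10 semitones).
Up a perfect fourth from Db4: Gb4 (5 semitones up).
A major sixth down from Gb4 is Bbb3.

Bbb3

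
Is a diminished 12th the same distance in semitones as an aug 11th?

Yes

Both span 18 semitones: a diminished twelfth and an augmented eleventh are the same chromatic distance.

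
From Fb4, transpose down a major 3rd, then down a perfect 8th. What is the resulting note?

Fb4 down a major third → Dbb4 (4 semitones).
Dbb4 down a perfect octave → Dbb3 (12 semitones).

Dbb3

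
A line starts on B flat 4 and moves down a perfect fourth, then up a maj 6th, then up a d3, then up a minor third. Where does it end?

A perfect fourth down from Bb4 is F4.
A major sixth up from F4 is D5.
A diminished third up from D5 is Fb5.
A minor third up from Fb5 is Abb5.

A double-flat 5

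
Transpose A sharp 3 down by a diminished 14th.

Counting seven letter names plus an octave down from A lands on B.
A diminished fourteenth spans 21 semitones, so from A#3 the target pitch is B##1.

B double-sharp 1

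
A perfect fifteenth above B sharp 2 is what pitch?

A fifteenth keeps the letter name B, two octaves up from B.
Moving 24 semitones up from B#2 (the size of a perfect fifteenth) reaches B#4.

B sharp 4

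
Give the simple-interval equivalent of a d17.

Take out 2 octaves (14 from the number): 17 − 14 = 3.
Quality carries through unchanged, so the simple form is a diminished third.

diminished 3rd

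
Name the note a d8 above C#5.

An octave keeps the letter name C, an octave up from C.
Moving 11 semitones up from C#5 (the size of a diminished octave) reaches C6.

C6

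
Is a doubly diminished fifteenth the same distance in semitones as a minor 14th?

A doubly diminished fifteenth spans 22 semitones, and a minor fourteenth also spans 22 semitones — they're enharmonic.

Yes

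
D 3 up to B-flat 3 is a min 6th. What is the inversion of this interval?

major third

The rule of nine gives the new number: 9 − 6 = 3, so a sixth becomes a third.
The quality also flips — minor becomes major — giving a major third.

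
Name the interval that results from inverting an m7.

major second

Interval numbers invert to sum to nine: 7 + 2 = 9, so a seventh inverts to a second.
Quality inverts too: minor becomes major. That makes the inversion a major second.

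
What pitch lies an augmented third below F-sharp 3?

D-flat 3

Three letter names down from F: D.
An augmented third is 5 semitones; 5 semitones down from F#3 gives Db3.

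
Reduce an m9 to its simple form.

minor 2nd

Subtracting seven from the interval number removes an octave: 9 − 7 = 2.
So a minor ninth is an octave plus a minor second. The quality is unchanged.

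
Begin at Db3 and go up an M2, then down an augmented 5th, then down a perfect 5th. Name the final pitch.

Db3 up a major second → Eb3 (2 semitones).
An augmented fifth down from Eb3 is Abb2.
Down a perfect fifth from Abb2: Dbb2 (7 semitones down).

Dbb2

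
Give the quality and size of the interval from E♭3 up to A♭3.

E to A spans four letter names (E-F-G-A), so the interval is some kind of fourth.
Counting semitones, Eb3→Ab3 is 5, which is the perfect fourth.

perfect fourth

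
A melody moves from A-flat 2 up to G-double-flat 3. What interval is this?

diminished 7th

A to G spans seven letter names (A-B-C-D-E-F-G) — that makes it a seventh of some quality.
A major seventh would be 11 semitones; Ab2 to Gbb3 is 9, two semitones narrower, so the interval is diminished.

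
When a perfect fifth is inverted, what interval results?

perfect 4th

The rule of nine gives the new number: 9 − 5 = 4, so a fifth becomes a fourth.
And perfect stays perfect under inversion, so we get a perfect fourth.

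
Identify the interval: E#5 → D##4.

Descending from E#5 to D##4 is the same interval as ascending D##4 to E#5.
D to E spans two letter names (D-E), plus an octave — that makes it a ninth of some quality.
D##4 to E#5 is 13 semitones, a half step short of the major ninth (14), so this is minor.
(Equivalently, a compound minor second: a minor second plus an octave.)

m9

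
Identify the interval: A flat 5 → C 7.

major tenth

A to C spans three letter names (A-B-C), plus an octave: a tenth.
The major tenth spans 16 semitones, and Ab5 to C7 is exactly 16 semitones — so this is a major tenth.
(Equivalently, a compound major third: a major third plus an octave.)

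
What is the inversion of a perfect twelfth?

perfect 4th

First reduce the compound perfect twelfth to its simple form, a perfect fifth.
Inverted interval numbers add to nine, so a fifth pairs with a fourth (5 + 4 = 9).
The quality also flips — perfect stays perfect — giving a perfect fourth.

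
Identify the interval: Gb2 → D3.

G to D spans five letter names (G-A-B-C-D), so the interval is some kind of fifth.
A perfect fifth would be 7 semitones; Gb2 to D3 is 8, one semitone wider, so the interval is augmented.

augmented fifth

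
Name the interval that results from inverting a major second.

minor 7th

The rule of nine gives the new number: 9 − 2 = 7, so a second becomes a seventh.
And major becomes minor under inversion, so we get a minor seventh.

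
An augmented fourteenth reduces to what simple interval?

augmented 7th

Take out an octave (7 from the number): 14 − 7 = 7.
So an augmented fourteenth is an octave plus an augmented seventh. The quality is unchanged.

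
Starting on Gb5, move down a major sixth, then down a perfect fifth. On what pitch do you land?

A major sixth down from Gb5 is Bbb4.
A perfect fifth down from Bbb4 is Ebb4.

Ebb4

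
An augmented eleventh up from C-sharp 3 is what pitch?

F-double-sharp 4

The eleventh's letter: C up four letter names plus an octave → F.
Moving 18 semitones up from C#3 (the size of an augmented eleventh) reaches F##4.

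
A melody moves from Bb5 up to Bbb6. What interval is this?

diminished octave

B to B is the same letter name, plus an octave: an octave.
Bb5 to Bbb6 spans 11 semitones — one semitone narrower than the perfect octave (12) — giving a diminished octave.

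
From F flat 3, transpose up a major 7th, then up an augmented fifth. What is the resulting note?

Up a major seventh from Fb3: Eb4 (11 semitones up).
An augmented fifth up from Eb4 is B4.

B 4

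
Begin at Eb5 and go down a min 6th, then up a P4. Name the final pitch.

C5

Down a minor sixth from Eb5: G4 (8 semitones down).
Up a perfect fourth from G4: C5 (5 semitones up).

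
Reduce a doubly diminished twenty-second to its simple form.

Subtracting seven from the interval number removes an octave: 22 − 14 = 8.
Quality carries through unchanged, so the simple form is a doubly diminished octave.

doubly diminished octave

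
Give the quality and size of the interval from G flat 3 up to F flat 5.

m14

G to F spans seven letter names (G-A-B-C-D-E-F), plus an octave, so the interval is some kind of fourteenth.
At 22 semitones, Gb3→Fb5 falls one short of a major fourteenth: minor.
(Equivalently, a compound minor seventh: a minor seventh plus an octave.)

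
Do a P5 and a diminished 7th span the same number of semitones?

A perfect fifth spans 7 semitones; a diminished seventh spans 9 semitones. They differ by 2.

No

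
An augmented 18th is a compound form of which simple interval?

augmented 4th

Take out 2 octaves (14 from the number): 18 − 14 = 4.
That makes an augmented eighteenth a compound augmented fourth — 2 octaves plus an augmented fourth.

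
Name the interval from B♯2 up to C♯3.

minor 2nd

B to C spans two letter names (B-C): a second.
At 1 semitone, B#2→C#3 falls one short of a major second: minor.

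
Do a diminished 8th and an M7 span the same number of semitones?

A diminished octave = 11 semitones = a major seventh; enharmonically equal.

Yes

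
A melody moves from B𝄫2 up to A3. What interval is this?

B to A spans seven letter names (B-C-D-E-F-G-A): a seventh.
Bbb2 to A3 spans 12 semitones — one semitone wider than the major seventh (11) — giving an augmented seventh.

A7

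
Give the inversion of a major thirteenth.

First reduce the compound major thirteenth to its simple form, a major sixth.
The rule of nine gives the new number: 9 − 6 = 3, so a sixth becomes a third.
The quality also flips — major becomes minor — giving a minor third.

m3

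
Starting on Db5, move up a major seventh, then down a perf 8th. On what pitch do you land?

Up a major seventh from Db5: C6 (11 semitones up).
C6 down a perfect octave → C5 (12 semitones).

C5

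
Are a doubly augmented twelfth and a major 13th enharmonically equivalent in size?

A doubly augmented twelfth spans 21 semitones, and a major thirteenth also spans 21 semitones — they're enharmonic.

Yes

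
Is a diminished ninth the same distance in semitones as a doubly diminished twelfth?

12 semitones (diminished ninth) vs 17 semitones (doubly diminished twelfth): not equal.

No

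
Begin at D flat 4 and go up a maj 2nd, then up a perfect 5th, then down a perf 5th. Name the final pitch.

Up a major second from Db4: Eb4 (2 semitones up).
Up a perfect fifth from Eb4: Bb4 (7 semitones up).
A perfect fifth down from Bb4 is Eb4.

E flat 4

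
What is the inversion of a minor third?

Interval numbers invert to sum to nine: 3 + 6 = 9, so a third inverts to a sixth.
And minor becomes major under inversion, so we get a major sixth.

major sixth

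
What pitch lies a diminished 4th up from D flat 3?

Four letter names up from D: G.
A diminished fourth is 4 semitones; 4 semitones up from Db3 gives Gbb3.

G double-flat 3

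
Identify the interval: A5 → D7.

A to D spans four letter names (A-B-C-D), plus an octave — that makes it an eleventh of some quality.
The perfect eleventh spans 17 semitones, and A5 to D7 is exactly 17 semitones — so this is a perfect eleventh.
(Equivalently, a compound perfect fourth: a perfect fourth plus an octave.)

perfect eleventh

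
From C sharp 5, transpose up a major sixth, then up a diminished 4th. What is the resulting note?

D 6

Up a major sixth from C#5: A#5 (9 semitones up).
A#5 up a diminished fourth → D6 (4 semitones).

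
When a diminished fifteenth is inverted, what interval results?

First reduce the compound diminished fifteenth to its simple form, a diminished octave.
Interval numbers invert to sum to nine: 8 + 1 = 9, so an octave inverts to a unison.
Quality inverts too: diminished becomes augmented. That makes the inversion an augmented unison.

augmented 1st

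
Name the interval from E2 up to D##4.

E to D spans seven letter names (E-F-G-A-B-C-D), plus an octave, so the interval is some kind of fourteenth.
A major fourteenth would be 23 semitones; E2 to D##4 is 24, one semitone wider, so the interval is augmented.
(Equivalently, a compound augmented seventh: an augmented seventh plus an octave.)

augmented 14th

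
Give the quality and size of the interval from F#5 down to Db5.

A3

Descending from F#5 to Db5 is the same interval as ascending Db5 to F#5.
D to F spans three letter names (D-E-F) — that makes it a third of some quality.
The major third is 4 semitones; here we have 5, one semitone wider: augmented.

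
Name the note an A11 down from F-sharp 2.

C 1

The eleventh's letter: F down four letter names plus an octave → C.
An augmented eleventh is 18 semitones; 18 semitones down from F#2 gives C1.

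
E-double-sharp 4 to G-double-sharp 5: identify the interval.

E to G spans three letter names (E-F-G), plus an octave: a tenth.
At 15 semitones, E##4→G##5 falls one short of a major tenth: minor.
(Equivalently, a compound minor third: a minor third plus an octave.)

minor tenth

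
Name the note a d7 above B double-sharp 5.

Counting seven letter names up from B lands on A.
A diminished seventh spans 9 semitones, so from B##5 the target pitch is A#6.

A sharp 6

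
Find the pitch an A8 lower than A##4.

An octave keeps the letter name A, an octave down from A.
An augmented octave is 13 semitones; 13 semitones down from A##4 gives A#3.

A#3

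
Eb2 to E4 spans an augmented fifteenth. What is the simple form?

Each octave removed subtracts seven from the number: 15 − 7 = 8.
That makes an augmented fifteenth a compound augmented octave — an octave plus an augmented octave.

A8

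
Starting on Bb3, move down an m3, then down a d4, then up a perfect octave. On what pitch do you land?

Bb3 down a minor third → G3 (3 semitones).
A diminished fourth down from G3 is D#3.
Up a perfect octave from D#3: D#4 (12 semitones up).

D#4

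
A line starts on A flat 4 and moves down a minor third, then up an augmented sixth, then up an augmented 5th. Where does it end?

A double-sharp 5

Ab4 down a minor third → F4 (3 semitones).
Up an augmented sixth from F4: D#5 (10 semitones up).
An augmented fifth up from D#5 is A##5.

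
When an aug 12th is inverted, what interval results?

diminished 4th

First reduce the compound augmented twelfth to its simple form, an augmented fifth.
The rule of nine gives the new number: 9 − 5 = 4, so a fifth becomes a fourth.
Quality inverts too: augmented becomes diminished. That makes the inversion a diminished fourth.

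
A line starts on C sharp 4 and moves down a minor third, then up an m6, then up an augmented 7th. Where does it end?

E double-sharp 5

C#4 down a minor third → A#3 (3 semitones).
Up a minor sixth from A#3: F#4 (8 semitones up).
F#4 up an augmented seventh → E##5 (12 semitones).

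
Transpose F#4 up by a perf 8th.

The letter stays F (same as the start), shifted an octave up.
A perfect octave is 12 semitones; 12 semitones up from F#4 gives F#5.

F#5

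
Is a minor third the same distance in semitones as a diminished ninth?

A minor third is 3 semitones but a diminished ninth is 12 semitones — different sizes.

No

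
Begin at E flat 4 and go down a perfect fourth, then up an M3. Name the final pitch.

D 4

Down a perfect fourth from Eb4: Bb3 (5 semitones down).
Up a major third from Bb3: D4 (4 semitones up).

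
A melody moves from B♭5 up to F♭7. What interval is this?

diminished 12th

B to F spans five letter names (B-C-D-E-F), plus an octave: a twelfth.
Bb5 to Fb7 spans 18 semitones — one semitone narrower than the perfect twelfth (19) — giving a diminished twelfth.
(Equivalently, a compound diminished fifth: a diminished fifth plus an octave.)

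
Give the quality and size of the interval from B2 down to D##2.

d6

Descending from B2 to D##2 is the same interval as ascending D##2 to B2.
D to B spans six letter names (D-E-F-G-A-B) — that makes it a sixth of some quality.
The major sixth is 9 semitones; here we have 7, two semitones narrower: diminished.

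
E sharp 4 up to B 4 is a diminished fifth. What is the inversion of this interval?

Interval numbers invert to sum to nine: 5 + 4 = 9, so a fifth inverts to a fourth.
Quality inverts too: diminished becomes augmented. That makes the inversion an augmented fourth.

augmented 4th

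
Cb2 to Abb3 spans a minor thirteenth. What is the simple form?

m6

Subtracting seven from the interval number removes an octave: 13 − 7 = 6.
Quality carries through unchanged, so the simple form is a minor sixth.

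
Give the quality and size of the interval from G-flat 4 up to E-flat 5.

G to E spans six letter names (G-A-B-C-D-E) — that makes it a sixth of some quality.
Counting semitones, Gb4→Eb5 is 9, which is the major sixth.

major sixth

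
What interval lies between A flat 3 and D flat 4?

perfect fourth

A to D spans four letter names (A-B-C-D): a fourth.
Ab3 to Db4 is 5 semitones, matching the perfect fourth exactly, so the quality is perfect.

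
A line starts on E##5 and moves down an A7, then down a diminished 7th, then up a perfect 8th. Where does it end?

G##4

An augmented seventh down from E##5 is F#4.
A diminished seventh down from F#4 is G##3.
A perfect octave up from G##3 is G##4.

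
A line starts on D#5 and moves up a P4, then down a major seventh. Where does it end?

A4

D#5 up a perfect fourth → G#5 (5 semitones).
A major seventh down from G#5 is A4.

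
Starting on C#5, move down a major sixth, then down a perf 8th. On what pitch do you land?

A major sixth down from C#5 is E4.
A perfect octave down from E4 is E3.

E3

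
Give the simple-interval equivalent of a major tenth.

Each octave removed subtracts seven from the number: 10 − 7 = 3.
Quality carries through unchanged, so the simple form is a major third.

major 3rd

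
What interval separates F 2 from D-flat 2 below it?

major 3rd

Descending from F2 to Db2 is the same interval as ascending Db2 to F2.
D to F spans three letter names (D-E-F), so the interval is some kind of third.
The major third spans 4 semitones, and Db2 to F2 is exactly 4 semitones — so this is a major third.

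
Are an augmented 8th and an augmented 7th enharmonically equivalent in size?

An augmented octave is 13 semitones but an augmented seventh is 12 semitones — different sizes.

No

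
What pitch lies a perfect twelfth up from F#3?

C#5

Five letters up from F (plus an octave) reaches C.
Moving 19 semitones up from F#3 (the size of a perfect twelfth) reaches C#5.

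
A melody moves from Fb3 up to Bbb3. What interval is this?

F to B spans four letter names (F-G-A-B), so the interval is some kind of fourth.
Counting semitones, Fb3→Bbb3 is 5, which is the perfect fourth.

perfect 4th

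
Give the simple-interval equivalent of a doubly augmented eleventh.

Take out an octave (7 from the number): 11 − 7 = 4.
That makes a doubly augmented eleventh a compound doubly augmented fourth — an octave plus a doubly augmented fourth.

doubly augmented 4th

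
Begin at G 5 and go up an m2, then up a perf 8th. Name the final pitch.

A flat 6

A minor second up from G5 is Ab5.
Up a perfect octave from Ab5: Ab6 (12 semitones up).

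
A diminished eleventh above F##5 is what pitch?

The eleventh's letter: F up four letter names plus an octave → B.
A diminished eleventh spans 16 semitones, so from F##5 the target pitch is B6.

B6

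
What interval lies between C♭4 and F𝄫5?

diminished eleventh

C to F spans four letter names (C-D-E-F), plus an octave — that makes it an eleventh of some quality.
Cb4 to Fbb5 spans 16 semitones — one semitone narrower than the perfect eleventh (17) — giving a diminished eleventh.
(Equivalently, a compound diminished fourth: a diminished fourth plus an octave.)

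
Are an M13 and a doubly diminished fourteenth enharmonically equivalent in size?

A major thirteenth is 21 semitones but a doubly diminished fourteenth is 20 semitones — different sizes.

No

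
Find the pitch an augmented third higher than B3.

D##4

Three letter names up from B: D.
An augmented third is 5 semitones; 5 semitones up from B3 gives D##4.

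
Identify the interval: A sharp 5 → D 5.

Descending from A#5 to D5 is the same interval as ascending D5 to A#5.
D to A spans five letter names (D-E-F-G-A): a fifth.
The perfect fifth is 7 semitones; here we have 8, one semitone wider: augmented.

A5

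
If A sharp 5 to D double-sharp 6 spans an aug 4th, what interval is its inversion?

diminished fifth

Interval numbers invert to sum to nine: 4 + 5 = 9, so a fourth inverts to a fifth.
The quality also flips — augmented becomes diminished — giving a diminished fifth.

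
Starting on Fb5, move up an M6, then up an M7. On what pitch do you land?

A major sixth up from Fb5 is Db6.
A major seventh up from Db6 is C7.

C7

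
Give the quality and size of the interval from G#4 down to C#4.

Descending from G#4 to C#4 is the same interval as ascending C#4 to G#4.
C to G spans five letter names (C-D-E-F-G): a fifth.
The perfect fifth spans 7 semitones, and C#4 to G#4 is exactly 7 semitones — so this is a perfect fifth.

perfect fifth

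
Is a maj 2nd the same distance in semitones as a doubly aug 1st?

A major second = 2 semitones = a doubly augmented unison; enharmonically equal.

Yes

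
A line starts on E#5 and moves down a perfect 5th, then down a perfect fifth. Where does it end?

D#4

E#5 down a perfect fifth → A#4 (7 semitones).
A perfect fifth down from A#4 is D#4.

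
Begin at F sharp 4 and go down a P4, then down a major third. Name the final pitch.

A perfect fourth down from F#4 is C#4.
Down a major third from C#4: A3 (4 semitones down).

A 3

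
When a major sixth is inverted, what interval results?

minor third

Interval numbers invert to sum to nine: 6 + 3 = 9, so a sixth inverts to a third.
And major becomes minor under inversion, so we get a minor third.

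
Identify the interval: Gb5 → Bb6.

major tenth

G to B spans three letter names (G-A-B), plus an octave: a tenth.
The major tenth spans 16 semitones, and Gb5 to Bb6 is exactly 16 semitones — so this is a major tenth.
(Equivalently, a compound major third: a major third plus an octave.)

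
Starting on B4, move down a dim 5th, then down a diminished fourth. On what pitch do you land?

B4 down a diminished fifth → E#4 (6 semitones).
A diminished fourth down from E#4 is B##3.

B##3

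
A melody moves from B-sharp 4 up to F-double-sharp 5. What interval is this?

perfect 5th

B to F spans five letter names (B-C-D-E-F): a fifth.
B#4 to F##5 is 7 semitones, matching the perfect fifth exactly, so the quality is perfect.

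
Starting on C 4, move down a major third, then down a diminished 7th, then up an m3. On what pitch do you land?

D 3

Down a major third from C4: Ab3 (4 semitones down).
Ab3 down a diminished seventh → B2 (9 semitones).
B2 up a minor third → D3 (3 semitones).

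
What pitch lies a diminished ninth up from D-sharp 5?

E-flat 6

Counting two letter names plus an octave up from D lands on E.
Moving 12 semitones up from D#5 (the size of a diminished ninth) reaches Eb6.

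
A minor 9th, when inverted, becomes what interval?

major 7th

First reduce the compound minor ninth to its simple form, a minor second.
Inverted interval numbers add to nine, so a second pairs with a seventh (2 + 7 = 9).
The quality also flips — minor becomes major — giving a major seventh.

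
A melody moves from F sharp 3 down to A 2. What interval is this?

major sixth

Descending from F#3 to A2 is the same interval as ascending A2 to F#3.
A to F spans six letter names (A-B-C-D-E-F): a sixth.
Counting semitones, A2→F#3 is 9, which is the major sixth.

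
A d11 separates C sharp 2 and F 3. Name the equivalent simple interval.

Subtracting seven from the interval number removes an octave: 11 − 7 = 4.
So a diminished eleventh is an octave plus a diminished fourth. The quality is unchanged.

d4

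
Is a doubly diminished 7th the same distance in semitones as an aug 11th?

No

A doubly diminished seventh is 8 semitones but an augmented eleventh is 18 semitones — different sizes.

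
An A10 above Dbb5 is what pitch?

F6

Three letters up from D (plus an octave) reaches F.
An augmented tenth spans 17 semitones, so from Dbb5 the target pitch is F6.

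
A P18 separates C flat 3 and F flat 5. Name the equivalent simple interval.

Each octave removed subtracts seven from the number: 18 − 14 = 4.
Quality carries through unchanged, so the simple form is a perfect fourth.

perfect 4th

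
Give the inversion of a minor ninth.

M7

First reduce the compound minor ninth to its simple form, a minor second.
The rule of nine gives the new number: 9 − 2 = 7, so a second becomes a seventh.
And minor becomes major under inversion, so we get a major seventh.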